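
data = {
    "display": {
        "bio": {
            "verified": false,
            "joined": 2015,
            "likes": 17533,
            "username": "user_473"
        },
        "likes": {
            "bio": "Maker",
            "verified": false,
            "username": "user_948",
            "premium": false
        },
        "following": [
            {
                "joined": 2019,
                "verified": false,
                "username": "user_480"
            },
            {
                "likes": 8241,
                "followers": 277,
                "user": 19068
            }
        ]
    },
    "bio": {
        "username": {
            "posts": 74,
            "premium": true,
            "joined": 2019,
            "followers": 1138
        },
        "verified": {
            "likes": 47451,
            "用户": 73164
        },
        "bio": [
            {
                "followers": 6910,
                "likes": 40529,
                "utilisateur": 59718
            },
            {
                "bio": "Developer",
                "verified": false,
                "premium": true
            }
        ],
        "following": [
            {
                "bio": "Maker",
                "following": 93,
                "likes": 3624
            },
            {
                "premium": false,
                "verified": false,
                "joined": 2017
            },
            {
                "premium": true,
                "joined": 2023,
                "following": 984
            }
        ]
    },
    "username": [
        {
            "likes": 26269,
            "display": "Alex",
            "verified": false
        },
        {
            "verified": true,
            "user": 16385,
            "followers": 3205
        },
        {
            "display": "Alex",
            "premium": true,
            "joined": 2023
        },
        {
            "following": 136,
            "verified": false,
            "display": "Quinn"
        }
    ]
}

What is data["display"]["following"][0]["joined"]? 2019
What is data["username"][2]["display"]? "Alex"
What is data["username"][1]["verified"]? True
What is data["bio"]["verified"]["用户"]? 73164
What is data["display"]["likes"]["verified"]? False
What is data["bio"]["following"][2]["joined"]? 2023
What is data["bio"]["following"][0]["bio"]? "Maker"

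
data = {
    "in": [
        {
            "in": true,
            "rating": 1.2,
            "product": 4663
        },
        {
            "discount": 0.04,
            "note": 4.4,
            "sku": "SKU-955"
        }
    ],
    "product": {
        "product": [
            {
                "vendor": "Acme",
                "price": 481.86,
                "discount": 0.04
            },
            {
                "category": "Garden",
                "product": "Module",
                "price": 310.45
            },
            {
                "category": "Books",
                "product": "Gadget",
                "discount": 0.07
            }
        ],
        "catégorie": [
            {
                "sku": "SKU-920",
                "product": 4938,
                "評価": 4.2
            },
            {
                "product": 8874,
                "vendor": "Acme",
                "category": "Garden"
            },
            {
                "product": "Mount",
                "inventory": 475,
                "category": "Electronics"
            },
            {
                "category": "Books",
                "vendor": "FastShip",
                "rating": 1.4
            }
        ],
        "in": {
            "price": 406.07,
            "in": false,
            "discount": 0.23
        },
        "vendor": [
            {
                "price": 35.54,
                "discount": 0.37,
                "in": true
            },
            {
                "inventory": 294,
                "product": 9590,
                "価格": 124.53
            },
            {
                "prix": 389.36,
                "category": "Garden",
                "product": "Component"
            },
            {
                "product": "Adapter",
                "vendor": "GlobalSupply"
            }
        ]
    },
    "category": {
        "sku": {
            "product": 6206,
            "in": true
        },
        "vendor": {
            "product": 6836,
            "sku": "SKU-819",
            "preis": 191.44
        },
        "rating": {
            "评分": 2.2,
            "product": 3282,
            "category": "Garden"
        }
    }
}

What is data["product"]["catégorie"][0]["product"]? 4938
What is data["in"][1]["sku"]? "SKU-955"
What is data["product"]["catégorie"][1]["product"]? 8874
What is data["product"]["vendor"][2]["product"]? "Component"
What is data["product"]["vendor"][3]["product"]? "Adapter"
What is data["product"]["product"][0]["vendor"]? "Acme"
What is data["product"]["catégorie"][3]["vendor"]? "FastShip"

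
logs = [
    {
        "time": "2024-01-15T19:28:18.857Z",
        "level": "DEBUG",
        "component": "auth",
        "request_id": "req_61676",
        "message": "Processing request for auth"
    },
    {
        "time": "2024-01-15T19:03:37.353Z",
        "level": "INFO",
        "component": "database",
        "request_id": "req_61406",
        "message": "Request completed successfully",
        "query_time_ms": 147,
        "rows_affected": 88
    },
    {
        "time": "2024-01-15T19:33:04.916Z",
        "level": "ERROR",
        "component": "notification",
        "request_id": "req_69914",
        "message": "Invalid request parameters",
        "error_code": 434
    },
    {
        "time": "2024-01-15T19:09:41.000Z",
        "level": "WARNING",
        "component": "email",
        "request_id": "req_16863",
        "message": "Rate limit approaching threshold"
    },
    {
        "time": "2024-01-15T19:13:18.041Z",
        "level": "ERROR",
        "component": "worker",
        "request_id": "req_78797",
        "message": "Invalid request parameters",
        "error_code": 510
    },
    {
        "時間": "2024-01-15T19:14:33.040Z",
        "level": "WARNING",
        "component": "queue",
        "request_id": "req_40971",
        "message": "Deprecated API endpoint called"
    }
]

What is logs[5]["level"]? "WARNING"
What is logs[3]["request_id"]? "req_16863"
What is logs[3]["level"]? "WARNING"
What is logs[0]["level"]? "DEBUG"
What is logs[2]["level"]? "ERROR"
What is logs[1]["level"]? "INFO"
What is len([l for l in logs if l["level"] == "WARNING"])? 2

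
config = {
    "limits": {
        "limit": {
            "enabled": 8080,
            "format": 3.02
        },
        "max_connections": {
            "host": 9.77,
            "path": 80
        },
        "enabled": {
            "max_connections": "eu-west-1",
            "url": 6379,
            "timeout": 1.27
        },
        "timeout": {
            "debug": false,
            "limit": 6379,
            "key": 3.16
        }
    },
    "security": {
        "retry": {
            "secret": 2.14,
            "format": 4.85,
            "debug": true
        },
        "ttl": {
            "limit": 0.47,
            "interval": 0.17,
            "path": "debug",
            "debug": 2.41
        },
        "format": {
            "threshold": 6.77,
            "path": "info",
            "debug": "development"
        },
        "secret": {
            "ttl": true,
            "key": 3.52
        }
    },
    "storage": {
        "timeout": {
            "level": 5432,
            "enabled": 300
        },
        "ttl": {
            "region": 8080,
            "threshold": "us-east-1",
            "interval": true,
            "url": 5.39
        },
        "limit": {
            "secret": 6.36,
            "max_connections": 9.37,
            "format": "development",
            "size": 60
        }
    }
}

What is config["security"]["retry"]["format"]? 4.85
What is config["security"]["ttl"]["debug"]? 2.41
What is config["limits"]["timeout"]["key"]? 3.16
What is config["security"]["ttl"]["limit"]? 0.47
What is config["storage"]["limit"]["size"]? 60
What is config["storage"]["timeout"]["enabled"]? 300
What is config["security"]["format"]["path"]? "info"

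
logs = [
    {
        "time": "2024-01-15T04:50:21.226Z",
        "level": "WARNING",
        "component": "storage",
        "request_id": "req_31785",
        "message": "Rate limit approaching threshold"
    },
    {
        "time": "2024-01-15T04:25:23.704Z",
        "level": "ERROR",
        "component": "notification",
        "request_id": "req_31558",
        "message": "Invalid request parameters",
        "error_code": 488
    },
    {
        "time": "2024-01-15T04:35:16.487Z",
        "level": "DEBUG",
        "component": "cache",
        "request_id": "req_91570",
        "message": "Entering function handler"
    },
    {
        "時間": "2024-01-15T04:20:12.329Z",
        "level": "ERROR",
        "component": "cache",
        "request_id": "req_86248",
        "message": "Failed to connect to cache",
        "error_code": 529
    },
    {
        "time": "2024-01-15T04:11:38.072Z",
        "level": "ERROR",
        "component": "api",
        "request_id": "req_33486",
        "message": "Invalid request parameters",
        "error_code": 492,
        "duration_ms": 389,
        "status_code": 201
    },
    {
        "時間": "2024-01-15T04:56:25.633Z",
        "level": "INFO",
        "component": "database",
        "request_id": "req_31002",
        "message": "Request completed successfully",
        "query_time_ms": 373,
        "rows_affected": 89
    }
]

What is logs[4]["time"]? "2024-01-15T04:11:38.072Z"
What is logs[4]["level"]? "ERROR"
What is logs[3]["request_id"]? "req_86248"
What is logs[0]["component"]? "storage"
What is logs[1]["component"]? "notification"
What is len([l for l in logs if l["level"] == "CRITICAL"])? 0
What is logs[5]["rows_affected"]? 89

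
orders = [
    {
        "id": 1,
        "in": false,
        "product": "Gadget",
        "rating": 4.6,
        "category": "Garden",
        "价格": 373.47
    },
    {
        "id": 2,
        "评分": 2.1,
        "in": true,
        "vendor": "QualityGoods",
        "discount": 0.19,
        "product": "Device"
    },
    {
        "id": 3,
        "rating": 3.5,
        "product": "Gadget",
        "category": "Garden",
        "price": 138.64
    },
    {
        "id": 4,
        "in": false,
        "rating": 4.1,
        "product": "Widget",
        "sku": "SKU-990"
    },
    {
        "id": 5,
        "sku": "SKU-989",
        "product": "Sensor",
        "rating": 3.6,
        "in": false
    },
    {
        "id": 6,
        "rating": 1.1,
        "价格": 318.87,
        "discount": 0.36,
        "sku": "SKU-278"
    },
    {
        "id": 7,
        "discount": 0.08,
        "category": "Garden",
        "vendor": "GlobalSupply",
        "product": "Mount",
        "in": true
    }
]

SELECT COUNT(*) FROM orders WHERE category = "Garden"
3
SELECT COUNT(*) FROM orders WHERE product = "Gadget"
2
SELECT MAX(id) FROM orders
7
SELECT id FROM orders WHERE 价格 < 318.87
[]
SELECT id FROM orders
[1, 2, 3, 4, 5, 6, 7]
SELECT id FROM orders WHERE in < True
[1, 4, 5]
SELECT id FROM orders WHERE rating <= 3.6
[3, 5, 6]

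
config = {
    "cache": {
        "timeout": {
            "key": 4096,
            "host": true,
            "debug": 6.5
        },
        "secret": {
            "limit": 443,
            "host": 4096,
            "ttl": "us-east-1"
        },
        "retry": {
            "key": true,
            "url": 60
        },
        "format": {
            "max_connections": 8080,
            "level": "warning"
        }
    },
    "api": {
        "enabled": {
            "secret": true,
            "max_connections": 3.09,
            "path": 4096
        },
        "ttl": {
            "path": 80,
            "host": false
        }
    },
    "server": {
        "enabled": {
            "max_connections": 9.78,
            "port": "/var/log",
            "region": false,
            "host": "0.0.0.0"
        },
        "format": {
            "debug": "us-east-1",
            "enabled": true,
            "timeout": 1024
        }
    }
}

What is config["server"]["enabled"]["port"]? "/var/log"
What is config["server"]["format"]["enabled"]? True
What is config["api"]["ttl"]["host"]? False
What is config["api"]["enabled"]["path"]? 4096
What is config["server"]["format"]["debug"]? "us-east-1"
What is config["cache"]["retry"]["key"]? True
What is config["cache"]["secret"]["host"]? 4096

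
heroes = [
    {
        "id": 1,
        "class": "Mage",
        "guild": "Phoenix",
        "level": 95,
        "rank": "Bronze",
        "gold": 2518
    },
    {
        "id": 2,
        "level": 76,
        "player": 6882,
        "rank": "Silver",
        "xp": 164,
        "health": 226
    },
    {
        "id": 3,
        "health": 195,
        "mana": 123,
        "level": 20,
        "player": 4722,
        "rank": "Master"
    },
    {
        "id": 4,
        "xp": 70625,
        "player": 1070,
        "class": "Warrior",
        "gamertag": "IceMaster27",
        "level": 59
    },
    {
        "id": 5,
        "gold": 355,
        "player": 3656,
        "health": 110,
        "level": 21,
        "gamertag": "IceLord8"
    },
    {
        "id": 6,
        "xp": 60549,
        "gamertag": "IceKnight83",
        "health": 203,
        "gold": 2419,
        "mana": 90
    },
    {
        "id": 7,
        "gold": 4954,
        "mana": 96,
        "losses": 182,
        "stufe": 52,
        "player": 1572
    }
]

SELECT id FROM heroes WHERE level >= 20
[1, 2, 3, 4, 5]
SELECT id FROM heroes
[1, 2, 3, 4, 5, 6, 7]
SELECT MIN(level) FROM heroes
20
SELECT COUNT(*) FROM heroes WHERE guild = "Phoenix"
1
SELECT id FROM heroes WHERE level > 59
[1, 2]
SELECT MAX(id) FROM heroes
7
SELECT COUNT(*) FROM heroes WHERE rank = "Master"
1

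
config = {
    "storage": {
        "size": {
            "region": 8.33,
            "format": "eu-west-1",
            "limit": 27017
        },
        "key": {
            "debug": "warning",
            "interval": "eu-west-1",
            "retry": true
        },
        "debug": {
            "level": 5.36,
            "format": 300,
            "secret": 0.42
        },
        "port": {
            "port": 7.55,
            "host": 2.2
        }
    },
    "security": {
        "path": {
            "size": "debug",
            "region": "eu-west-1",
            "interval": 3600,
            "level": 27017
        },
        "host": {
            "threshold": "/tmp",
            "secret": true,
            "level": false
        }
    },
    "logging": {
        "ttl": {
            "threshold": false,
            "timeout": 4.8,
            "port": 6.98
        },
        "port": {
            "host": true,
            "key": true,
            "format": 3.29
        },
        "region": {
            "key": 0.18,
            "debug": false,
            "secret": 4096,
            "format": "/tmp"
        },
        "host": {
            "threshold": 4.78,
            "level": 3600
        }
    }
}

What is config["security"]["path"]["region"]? "eu-west-1"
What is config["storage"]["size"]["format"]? "eu-west-1"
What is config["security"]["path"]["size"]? "debug"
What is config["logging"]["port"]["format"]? 3.29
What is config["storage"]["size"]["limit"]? 27017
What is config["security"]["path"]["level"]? 27017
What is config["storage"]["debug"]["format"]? 300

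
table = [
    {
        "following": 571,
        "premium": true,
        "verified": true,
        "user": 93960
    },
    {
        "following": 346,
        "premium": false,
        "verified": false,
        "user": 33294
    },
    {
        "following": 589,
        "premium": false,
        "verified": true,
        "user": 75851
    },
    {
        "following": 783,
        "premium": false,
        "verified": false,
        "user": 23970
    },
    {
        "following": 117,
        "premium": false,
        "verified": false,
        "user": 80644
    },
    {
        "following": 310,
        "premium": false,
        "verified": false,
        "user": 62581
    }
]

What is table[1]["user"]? 33294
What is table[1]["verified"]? False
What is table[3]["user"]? 23970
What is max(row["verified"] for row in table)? True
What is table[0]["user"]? 93960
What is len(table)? 6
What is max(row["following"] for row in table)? 783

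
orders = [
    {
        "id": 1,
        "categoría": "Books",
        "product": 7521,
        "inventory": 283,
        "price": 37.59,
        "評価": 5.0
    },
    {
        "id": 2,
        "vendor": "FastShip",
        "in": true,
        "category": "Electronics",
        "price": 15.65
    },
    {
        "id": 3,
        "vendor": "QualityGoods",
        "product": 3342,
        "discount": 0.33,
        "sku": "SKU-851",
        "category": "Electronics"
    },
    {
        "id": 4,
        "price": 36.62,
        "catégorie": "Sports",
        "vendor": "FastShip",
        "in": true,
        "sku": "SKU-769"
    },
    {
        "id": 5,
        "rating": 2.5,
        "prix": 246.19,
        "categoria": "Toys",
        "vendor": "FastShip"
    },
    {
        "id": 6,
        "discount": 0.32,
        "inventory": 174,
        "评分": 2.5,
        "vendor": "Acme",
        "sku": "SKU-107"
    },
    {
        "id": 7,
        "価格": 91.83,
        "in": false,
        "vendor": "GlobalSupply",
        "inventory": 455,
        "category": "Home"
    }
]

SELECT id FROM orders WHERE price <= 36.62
[2, 4]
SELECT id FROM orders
[1, 2, 3, 4, 5, 6, 7]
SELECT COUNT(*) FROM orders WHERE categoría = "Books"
1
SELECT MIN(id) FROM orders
1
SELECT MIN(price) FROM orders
15.65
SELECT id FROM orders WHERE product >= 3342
[1, 3]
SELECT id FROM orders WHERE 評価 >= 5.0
[1]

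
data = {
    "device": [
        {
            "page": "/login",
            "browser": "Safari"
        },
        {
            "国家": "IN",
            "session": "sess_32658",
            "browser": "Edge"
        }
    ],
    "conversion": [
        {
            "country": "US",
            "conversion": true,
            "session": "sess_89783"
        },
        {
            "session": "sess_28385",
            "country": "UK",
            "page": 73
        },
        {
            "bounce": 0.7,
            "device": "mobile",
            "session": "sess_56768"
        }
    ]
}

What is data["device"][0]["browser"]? "Safari"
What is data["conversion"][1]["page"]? 73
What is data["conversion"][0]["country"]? "US"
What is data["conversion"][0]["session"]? "sess_89783"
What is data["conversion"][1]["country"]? "UK"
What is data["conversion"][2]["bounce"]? 0.7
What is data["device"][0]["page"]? "/login"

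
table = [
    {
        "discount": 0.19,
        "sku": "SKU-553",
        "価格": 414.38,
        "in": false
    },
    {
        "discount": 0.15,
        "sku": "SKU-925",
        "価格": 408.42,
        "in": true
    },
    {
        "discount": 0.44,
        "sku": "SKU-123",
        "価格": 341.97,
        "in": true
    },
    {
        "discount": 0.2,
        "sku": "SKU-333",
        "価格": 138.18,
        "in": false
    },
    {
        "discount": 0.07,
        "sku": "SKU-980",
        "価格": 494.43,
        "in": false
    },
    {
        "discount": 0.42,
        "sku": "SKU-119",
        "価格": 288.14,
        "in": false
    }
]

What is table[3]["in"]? False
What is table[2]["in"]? True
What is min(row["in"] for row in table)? False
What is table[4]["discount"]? 0.07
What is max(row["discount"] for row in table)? 0.44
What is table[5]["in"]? False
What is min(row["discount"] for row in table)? 0.07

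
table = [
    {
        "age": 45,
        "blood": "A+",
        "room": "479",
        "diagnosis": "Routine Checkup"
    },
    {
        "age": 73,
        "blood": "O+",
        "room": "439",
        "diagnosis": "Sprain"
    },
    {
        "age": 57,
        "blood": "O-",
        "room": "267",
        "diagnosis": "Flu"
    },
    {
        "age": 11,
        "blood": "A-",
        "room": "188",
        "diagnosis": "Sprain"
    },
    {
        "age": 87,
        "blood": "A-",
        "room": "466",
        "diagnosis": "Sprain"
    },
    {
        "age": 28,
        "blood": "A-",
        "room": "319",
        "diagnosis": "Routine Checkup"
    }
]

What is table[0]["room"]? "479"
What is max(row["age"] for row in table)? 87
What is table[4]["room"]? "466"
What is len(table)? 6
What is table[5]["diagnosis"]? "Routine Checkup"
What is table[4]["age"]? 87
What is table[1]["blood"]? "O+"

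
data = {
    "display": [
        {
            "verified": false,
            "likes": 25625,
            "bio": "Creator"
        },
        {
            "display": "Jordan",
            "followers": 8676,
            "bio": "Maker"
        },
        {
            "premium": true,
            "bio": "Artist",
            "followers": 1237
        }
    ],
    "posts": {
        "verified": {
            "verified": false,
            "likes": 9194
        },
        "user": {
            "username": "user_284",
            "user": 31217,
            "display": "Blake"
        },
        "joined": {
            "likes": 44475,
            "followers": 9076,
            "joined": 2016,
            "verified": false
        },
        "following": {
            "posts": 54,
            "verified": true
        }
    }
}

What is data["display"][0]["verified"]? False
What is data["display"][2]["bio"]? "Artist"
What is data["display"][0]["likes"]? 25625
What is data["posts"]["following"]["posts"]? 54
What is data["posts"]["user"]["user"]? 31217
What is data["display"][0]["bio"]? "Creator"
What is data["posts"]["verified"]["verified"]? False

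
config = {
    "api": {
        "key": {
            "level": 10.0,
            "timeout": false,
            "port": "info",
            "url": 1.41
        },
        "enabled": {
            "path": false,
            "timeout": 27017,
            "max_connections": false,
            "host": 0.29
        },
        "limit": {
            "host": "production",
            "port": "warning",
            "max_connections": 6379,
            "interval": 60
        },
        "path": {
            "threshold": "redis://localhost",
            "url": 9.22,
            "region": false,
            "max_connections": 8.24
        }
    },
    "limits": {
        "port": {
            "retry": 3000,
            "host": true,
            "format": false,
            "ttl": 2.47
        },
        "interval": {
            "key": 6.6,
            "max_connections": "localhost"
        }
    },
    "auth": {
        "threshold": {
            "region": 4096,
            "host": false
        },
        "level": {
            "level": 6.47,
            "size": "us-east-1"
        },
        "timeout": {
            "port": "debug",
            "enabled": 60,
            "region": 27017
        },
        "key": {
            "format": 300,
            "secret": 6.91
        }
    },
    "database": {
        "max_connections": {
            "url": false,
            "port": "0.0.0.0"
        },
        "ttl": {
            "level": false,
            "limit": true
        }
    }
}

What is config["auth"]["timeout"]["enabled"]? 60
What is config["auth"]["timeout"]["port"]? "debug"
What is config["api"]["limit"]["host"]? "production"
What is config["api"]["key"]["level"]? 10.0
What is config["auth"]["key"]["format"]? 300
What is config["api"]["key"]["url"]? 1.41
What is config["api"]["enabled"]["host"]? 0.29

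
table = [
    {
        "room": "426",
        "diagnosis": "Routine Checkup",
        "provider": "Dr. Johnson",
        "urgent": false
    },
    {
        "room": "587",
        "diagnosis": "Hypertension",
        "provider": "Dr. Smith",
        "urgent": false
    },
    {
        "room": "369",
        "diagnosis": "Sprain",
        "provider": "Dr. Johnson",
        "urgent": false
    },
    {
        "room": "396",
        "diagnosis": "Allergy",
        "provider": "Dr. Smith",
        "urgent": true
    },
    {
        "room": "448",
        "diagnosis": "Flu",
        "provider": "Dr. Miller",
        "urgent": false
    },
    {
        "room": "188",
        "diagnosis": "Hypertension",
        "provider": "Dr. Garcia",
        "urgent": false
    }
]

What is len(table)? 6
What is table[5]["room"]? "188"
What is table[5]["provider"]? "Dr. Garcia"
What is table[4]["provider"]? "Dr. Miller"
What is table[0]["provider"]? "Dr. Johnson"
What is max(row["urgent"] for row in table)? True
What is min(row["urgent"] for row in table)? False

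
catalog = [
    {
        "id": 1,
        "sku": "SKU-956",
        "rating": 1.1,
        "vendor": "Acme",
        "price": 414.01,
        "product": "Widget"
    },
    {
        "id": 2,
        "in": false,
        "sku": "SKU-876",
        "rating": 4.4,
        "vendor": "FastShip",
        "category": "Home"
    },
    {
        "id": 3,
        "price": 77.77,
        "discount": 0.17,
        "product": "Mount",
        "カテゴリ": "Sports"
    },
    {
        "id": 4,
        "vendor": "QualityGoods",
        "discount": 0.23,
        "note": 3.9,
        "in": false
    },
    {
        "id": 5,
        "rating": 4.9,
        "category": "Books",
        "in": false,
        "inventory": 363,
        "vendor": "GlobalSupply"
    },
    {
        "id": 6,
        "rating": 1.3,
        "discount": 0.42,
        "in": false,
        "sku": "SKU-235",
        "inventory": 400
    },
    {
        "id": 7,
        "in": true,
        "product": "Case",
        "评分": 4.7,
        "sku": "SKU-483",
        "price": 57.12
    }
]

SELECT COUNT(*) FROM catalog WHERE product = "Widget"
1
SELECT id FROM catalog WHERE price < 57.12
[]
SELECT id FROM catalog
[1, 2, 3, 4, 5, 6, 7]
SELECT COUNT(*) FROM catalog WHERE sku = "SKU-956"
1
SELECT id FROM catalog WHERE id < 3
[1, 2]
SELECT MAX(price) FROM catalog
414.01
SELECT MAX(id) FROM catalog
7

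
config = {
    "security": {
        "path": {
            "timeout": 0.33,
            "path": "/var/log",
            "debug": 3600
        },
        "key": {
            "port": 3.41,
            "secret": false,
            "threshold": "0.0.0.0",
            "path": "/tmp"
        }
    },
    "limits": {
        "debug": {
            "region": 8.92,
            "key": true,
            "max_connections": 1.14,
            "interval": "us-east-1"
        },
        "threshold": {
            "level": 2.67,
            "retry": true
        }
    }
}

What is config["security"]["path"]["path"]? "/var/log"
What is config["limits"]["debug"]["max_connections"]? 1.14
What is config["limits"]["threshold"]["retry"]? True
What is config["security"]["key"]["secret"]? False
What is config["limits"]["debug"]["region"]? 8.92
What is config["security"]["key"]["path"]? "/tmp"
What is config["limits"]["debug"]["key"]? True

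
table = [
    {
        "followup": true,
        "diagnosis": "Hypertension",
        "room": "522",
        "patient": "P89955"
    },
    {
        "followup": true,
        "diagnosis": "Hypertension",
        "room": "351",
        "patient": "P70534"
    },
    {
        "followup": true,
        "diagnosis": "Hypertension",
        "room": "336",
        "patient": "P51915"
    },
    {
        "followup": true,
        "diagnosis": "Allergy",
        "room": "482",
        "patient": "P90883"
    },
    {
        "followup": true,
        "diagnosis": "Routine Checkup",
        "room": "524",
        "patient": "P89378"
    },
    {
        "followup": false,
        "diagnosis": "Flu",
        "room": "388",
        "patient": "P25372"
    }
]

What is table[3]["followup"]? True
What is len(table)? 6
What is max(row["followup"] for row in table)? True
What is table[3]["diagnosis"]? "Allergy"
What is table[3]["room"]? "482"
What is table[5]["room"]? "388"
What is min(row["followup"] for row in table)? False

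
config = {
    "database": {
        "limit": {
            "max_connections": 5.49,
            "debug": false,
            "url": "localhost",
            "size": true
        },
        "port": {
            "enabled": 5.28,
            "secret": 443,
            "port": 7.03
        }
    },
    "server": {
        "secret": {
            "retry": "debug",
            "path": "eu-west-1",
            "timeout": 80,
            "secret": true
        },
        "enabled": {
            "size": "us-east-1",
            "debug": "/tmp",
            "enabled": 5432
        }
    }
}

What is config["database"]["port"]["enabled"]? 5.28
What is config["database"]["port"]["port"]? 7.03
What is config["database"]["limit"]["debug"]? False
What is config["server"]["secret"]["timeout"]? 80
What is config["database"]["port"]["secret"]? 443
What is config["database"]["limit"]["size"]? True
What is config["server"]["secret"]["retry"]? "debug"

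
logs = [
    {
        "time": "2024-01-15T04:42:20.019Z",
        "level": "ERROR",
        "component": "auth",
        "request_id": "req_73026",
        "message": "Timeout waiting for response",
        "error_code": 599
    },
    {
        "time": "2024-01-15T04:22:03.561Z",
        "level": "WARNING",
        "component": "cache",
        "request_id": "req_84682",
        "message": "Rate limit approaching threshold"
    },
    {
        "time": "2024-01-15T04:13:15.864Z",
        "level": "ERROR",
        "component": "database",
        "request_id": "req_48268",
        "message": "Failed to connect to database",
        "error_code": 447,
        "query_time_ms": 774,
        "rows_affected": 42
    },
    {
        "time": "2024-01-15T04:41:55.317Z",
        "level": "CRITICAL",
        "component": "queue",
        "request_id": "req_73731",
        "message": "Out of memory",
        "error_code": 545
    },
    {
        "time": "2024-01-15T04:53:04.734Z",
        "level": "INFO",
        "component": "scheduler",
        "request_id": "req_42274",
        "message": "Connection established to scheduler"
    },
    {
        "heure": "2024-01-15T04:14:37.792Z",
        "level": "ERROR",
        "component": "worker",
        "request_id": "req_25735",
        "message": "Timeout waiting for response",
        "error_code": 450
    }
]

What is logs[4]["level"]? "INFO"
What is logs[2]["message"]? "Failed to connect to database"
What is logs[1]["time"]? "2024-01-15T04:22:03.561Z"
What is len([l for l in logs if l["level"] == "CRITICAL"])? 1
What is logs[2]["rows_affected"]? 42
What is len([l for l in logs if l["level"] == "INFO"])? 1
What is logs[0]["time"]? "2024-01-15T04:42:20.019Z"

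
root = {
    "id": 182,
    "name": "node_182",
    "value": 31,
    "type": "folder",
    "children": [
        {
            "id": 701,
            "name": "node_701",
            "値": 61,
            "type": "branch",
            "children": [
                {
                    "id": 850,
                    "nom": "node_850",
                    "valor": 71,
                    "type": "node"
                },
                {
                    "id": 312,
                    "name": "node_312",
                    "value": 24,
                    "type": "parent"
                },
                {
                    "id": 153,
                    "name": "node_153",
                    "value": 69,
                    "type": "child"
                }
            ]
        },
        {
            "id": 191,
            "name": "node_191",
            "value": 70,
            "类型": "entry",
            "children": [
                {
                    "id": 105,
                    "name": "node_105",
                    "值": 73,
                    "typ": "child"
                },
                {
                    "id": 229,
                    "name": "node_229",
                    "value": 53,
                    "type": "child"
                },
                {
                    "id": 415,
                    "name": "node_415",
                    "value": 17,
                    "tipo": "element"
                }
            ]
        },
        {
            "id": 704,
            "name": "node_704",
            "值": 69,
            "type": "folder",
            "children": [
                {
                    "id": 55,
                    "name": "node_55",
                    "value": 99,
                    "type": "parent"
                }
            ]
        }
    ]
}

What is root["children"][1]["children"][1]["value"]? 53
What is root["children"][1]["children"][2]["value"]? 17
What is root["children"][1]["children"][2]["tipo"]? "element"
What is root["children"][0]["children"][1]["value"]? 24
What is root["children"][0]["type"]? "branch"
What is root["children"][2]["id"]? 704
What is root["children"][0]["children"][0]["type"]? "node"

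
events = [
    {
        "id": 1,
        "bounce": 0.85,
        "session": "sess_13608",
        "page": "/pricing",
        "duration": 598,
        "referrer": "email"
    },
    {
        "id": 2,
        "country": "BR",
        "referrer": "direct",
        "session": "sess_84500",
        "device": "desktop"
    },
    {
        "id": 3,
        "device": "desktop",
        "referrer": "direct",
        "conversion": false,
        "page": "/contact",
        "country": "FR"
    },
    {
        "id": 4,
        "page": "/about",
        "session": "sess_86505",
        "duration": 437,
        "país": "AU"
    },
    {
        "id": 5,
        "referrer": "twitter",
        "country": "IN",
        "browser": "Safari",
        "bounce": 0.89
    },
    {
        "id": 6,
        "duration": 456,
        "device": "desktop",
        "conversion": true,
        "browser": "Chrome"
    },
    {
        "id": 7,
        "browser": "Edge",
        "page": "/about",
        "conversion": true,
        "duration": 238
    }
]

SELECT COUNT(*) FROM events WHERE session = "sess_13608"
1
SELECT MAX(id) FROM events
7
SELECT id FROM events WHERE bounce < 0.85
[]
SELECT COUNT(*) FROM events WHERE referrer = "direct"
2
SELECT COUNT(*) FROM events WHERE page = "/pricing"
1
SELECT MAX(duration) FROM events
598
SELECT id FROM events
[1, 2, 3, 4, 5, 6, 7]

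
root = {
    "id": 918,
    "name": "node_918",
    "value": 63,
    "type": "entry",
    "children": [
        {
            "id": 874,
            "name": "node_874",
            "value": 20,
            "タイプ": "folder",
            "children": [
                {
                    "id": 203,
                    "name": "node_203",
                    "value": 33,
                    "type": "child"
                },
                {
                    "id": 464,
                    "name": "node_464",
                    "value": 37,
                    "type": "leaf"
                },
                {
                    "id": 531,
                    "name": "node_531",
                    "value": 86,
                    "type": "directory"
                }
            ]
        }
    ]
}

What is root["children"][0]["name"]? "node_874"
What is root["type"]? "entry"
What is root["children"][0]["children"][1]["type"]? "leaf"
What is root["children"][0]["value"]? 20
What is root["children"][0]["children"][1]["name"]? "node_464"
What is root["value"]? 63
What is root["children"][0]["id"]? 874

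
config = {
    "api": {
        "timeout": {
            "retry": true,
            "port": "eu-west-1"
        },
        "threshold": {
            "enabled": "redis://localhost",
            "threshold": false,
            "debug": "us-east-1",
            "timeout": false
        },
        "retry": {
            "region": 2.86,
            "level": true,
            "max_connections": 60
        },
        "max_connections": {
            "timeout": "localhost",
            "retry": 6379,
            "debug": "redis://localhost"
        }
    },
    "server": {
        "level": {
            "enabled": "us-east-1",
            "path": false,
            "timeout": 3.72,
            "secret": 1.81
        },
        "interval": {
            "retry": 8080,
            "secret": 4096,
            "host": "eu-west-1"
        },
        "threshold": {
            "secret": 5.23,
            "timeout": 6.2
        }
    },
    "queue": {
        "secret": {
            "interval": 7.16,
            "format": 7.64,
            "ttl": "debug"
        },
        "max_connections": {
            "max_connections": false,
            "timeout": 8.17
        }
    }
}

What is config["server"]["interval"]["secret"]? 4096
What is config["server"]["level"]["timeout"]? 3.72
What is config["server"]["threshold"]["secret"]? 5.23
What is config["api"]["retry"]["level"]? True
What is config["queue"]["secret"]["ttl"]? "debug"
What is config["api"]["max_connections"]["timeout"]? "localhost"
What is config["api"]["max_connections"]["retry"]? 6379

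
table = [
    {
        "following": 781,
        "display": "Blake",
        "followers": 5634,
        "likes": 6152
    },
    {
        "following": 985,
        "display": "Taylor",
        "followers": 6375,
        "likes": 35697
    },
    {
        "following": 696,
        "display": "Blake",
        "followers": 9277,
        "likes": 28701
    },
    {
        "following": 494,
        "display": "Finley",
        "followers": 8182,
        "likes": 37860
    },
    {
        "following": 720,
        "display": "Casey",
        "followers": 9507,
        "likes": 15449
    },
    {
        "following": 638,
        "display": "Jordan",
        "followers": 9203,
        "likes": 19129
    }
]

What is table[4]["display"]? "Casey"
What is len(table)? 6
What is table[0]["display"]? "Blake"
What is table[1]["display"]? "Taylor"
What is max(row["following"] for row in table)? 985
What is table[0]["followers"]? 5634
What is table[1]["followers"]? 6375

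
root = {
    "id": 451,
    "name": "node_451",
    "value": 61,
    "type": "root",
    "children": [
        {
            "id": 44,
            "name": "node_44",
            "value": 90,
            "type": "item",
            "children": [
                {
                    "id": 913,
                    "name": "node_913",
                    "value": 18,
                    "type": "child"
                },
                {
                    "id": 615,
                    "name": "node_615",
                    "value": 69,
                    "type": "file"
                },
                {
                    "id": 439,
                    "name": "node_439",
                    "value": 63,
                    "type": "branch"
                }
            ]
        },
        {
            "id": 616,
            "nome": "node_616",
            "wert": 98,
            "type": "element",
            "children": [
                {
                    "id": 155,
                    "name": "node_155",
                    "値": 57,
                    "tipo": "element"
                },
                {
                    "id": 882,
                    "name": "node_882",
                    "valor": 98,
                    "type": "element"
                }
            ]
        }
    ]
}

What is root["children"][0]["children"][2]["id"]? 439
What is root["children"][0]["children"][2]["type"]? "branch"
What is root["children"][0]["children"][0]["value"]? 18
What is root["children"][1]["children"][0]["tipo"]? "element"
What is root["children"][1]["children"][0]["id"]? 155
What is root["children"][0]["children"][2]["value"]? 63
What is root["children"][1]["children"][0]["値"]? 57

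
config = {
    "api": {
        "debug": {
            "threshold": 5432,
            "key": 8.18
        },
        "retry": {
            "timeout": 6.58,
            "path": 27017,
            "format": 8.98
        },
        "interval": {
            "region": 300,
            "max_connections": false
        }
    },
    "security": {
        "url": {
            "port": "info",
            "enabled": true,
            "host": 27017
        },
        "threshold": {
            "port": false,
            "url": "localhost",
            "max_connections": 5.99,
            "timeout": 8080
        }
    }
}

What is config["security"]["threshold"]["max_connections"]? 5.99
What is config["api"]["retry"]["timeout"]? 6.58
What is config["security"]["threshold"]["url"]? "localhost"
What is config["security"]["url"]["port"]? "info"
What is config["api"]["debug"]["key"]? 8.18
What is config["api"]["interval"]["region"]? 300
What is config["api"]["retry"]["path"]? 27017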